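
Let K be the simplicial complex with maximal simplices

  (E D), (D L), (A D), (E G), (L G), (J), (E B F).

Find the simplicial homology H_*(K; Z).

H_0 ≅ Z^2,  H_1 ≅ Z,  H_2 = 0.

We work with the vertex ordering A < B < D < E < F < G < J < L. The simplices of K, each written with vertices in increasing order, are:

  0-simplices (8): A, B, D, E, F, G, J, L
  1-simplices (8): AD, BE, BF, DE, DL, EF, EG, GL
  2-simplices (1): BEF

giving chain groups C_0 ≅ Z^8, C_1 ≅ Z^8, C_2 ≅ Z^1.

The boundary map ∂_1: C_1 → C_0 is given by ∂[p,q] = [q] − [p]. For instance
  ∂DL = L − D.
This gives a 8×8 integer matrix of rank 6; reducing to Smith normal form yields diagonal entries (1,1,1,1,1,1).

The boundary map ∂_2: C_2 → C_1 maps a triangle to the signed sum of its edges. For instance
  ∂BEF = EF − BF + BE.
As a 8×1 matrix over Z this has rank 1, with invariant factors (1).

Now H_k = ker ∂_k / im ∂_{k+1}, so:

  H_0: rank C_0 − rank ∂_1 = 8 − 6 = 2, and the invariant factors of ∂_1 are all 1, so H_0 = Z^2.
  H_1: rank ker ∂_1 − rank ∂_2 = (8 − 6) − 1 = 1, and the invariant factors of ∂_2 are all 1, so H_1 = Z.
  H_2: rank ker ∂_2 − rank ∂_3 = (1 − 1) − 0 = 0, and there is no ∂_3, so H_2 = 0.

As a check, the Euler characteristic is 8 − 8 + 1 = 1, which agrees with 2 − 1 + 0 = 1.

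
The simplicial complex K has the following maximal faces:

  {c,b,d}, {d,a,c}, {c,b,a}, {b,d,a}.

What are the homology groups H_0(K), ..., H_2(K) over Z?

H_0 = Z,  H_1 = 0,  H_2 = Z.

Fix the vertex order a < b < c < d and write every simplex with vertices in increasing order. Then dim K = 2 and the simplices of K are:

  0-simplices (4): a, b, c, d
  1-simplices (6): ab, ac, ad, bc, bd, cd
  2-simplices (4): abc, abd, acd, bcd

Hence C_0 ≅ Z^4, C_1 ≅ Z^6, C_2 ≅ Z^4.

Boundary ∂_1: C_1 → C_0 maps an edge to its endpoints' difference, ∂[p,q] = q − p. For instance
  ∂ac = c − a.
As a 4×6 matrix over Z this has rank 3, with invariant factors (1,1,1).

Boundary ∂_2: C_2 → C_1 acts by ∂[p,q,r] = [q,r] − [p,r] + [p,q]. For instance
  ∂bcd = cd − bd + bc,
  ∂acd = cd − ad + ac.
As a 6×4 matrix over Z this has rank 3, with invariant factors (1,1,1).

Reading off H_k = ker ∂_k / im ∂_{k+1}:

  H_0: rank C_0 − rank ∂_1 = 4 − 3 = 1, and the invariant factors of ∂_1 are all 1, so H_0 ≅ Z.
  H_1: rank ker ∂_1 − rank ∂_2 = (6 − 3) − 3 = 0, and the invariant factors of ∂_2 are all 1, so H_1 ≅ 0.
  H_2: rank ker ∂_2 − rank ∂_3 = (4 − 3) − 0 = 1, and there is no ∂_3, so H_2 ≅ Z.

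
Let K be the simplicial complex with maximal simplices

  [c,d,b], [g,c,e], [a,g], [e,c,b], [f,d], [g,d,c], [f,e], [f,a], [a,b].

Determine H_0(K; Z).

H_0 = Z.

Order the vertices as a < b < c < d < e < f < g. Listing each simplex with vertices in this order, K has dimension 2 with simplices:

  0-simplices (7): a, b, c, d, e, f, g
  1-simplices (13): ab, af, ag, bc, bd, be, cd, ce, cg, df, dg, ef, eg
  2-simplices (4): bcd, bce, cdg, ceg

Hence C_0 ≅ Z^7, C_1 ≅ Z^13, C_2 ≅ Z^4.

The boundary map ∂_1: C_1 → C_0 maps an edge to its endpoints' difference, ∂[p,q] = q − p. For instance
  ∂ag = g − a.
As a 7×13 matrix over Z this has rank 6, with invariant factors (1,1,1,1,1,1).

The boundary map ∂_2: C_2 → C_1 acts by ∂[p,q,r] = [q,r] − [p,r] + [p,q]. For instance
  ∂cdg = dg − cg + cd,
  ∂bcd = cd − bd + bc.
This gives a 13×4 integer matrix of rank 4; reducing to Smith normal form yields diagonal entries (1,1,1,1).

Now H_k = ker ∂_k / im ∂_{k+1}, so:

  H_0: rank C_0 − rank ∂_1 = 7 − 6 = 1, and the invariant factors of ∂_1 are all 1, so H_0 = Z.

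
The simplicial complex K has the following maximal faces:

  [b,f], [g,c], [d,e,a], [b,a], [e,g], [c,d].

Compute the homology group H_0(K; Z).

We work with the vertex ordering a < b < c < d < e < f < g. The simplices of K, each written with vertices in increasing order, are:

  0-simplices (7): a, b, c, d, e, f, g
  1-simplices (8): ab, ad, ae, bf, cd, cg, de, eg
  2-simplices (1): ade

giving chain groups C_0 ≅ Z^7, C_1 ≅ Z^8, C_2 ≅ Z^1.

Boundary ∂_1: C_1 → C_0 sends each edge [p,q] (with p < q) to q − p.
As a 7×8 matrix over Z this has rank 6, with invariant factors (1,1,1,1,1,1).

The boundary map ∂_2: C_2 → C_1 sends each 2-simplex [p,q,r] to [q,r] − [p,r] + [p,q]. For instance
  ∂ade = de − ae + ad.
The 8×1 boundary matrix has rank 1 and Smith normal form diag(1).

Now H_k = ker ∂_k / im ∂_{k+1}, so:

  H_0: rank C_0 − rank ∂_1 = 7 − 6 = 1, and the invariant factors of ∂_1 are all 1, so H_0 = Z.

H_0 = Z.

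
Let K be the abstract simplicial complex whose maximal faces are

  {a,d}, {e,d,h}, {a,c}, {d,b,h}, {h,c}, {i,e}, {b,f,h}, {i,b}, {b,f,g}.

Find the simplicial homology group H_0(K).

We work with the vertex ordering a < b < c < d < e < f < g < h < i. The simplices of K, each written with vertices in increasing order, are:

  0-simplices (9): a, b, c, d, e, f, g, h, i
  1-simplices (14): ac, ad, bd, bf, bg, bh, bi, ch, de, dh, eh, ei, fg, fh
  2-simplices (4): bdh, bfg, bfh, deh

so the chain groups are C_0 ≅ Z^9, C_1 ≅ Z^14, C_2 ≅ Z^4.

The boundary map ∂_1: C_1 → C_0 sends each edge [p,q] (with p < q) to q − p. For instance
  ∂fh = h − f.
The resulting 9×14 matrix has rank 8, and its Smith normal form has invariant factors (1,1,1,1,1,1,1,1).

∂_2: C_2 → C_1 maps a triangle to the signed sum of its edges. For instance
  ∂bfh = fh − bh + bf,
  ∂deh = eh − dh + de.
The resulting 14×4 matrix has rank 4, and its Smith normal form has invariant factors (1,1,1,1).

From H_k ≅ ker(∂_k) / im(∂_{k+1}) we obtain:

  H_0: rank C_0 − rank ∂_1 = 9 − 8 = 1, and the invariant factors of ∂_1 are all 1, so H_0 ≅ Z.

H_0 = Z.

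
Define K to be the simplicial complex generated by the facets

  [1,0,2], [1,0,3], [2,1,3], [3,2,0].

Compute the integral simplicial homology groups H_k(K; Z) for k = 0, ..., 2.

Take the total order 0 < 1 < 2 < 3 on the vertex set. Then K (dimension 2) consists of the simplices:

  0-simplices (4): [0], [1], [2], [3]
  1-simplices (6): [0,1], [0,2], [0,3], [1,2], [1,3], [2,3]
  2-simplices (4): [0,1,2], [0,1,3], [0,2,3], [1,2,3]

so the chain groups are C_0 ≅ Z^4, C_1 ≅ Z^6, C_2 ≅ Z^4.

∂_1: C_1 → C_0 sends each edge [p,q] (with p < q) to q − p. For instance
  ∂[2,3] = [3] − [2].
As a 4×6 matrix over Z this has rank 3, with invariant factors (1,1,1).

Boundary ∂_2: C_2 → C_1 sends each 2-simplex [p,q,r] to [q,r] − [p,r] + [p,q]. For instance
  ∂[0,2,3] = [2,3] − [0,3] + [0,2],
  ∂[1,2,3] = [2,3] − [1,3] + [1,2].
The resulting 6×4 matrix has rank 3, and its Smith normal form has invariant factors (1,1,1).

From H_k ≅ ker(∂_k) / im(∂_{k+1}) we obtain:

  H_0: rank C_0 − rank ∂_1 = 4 − 3 = 1, and the invariant factors of ∂_1 are all 1, so H_0 ≅ Z.
  H_1: rank ker ∂_1 − rank ∂_2 = (6 − 3) − 3 = 0, and the invariant factors of ∂_2 are all 1, so H_1 ≅ 0.
  H_2: rank ker ∂_2 − rank ∂_3 = (4 − 3) − 0 = 1, and there is no ∂_3, so H_2 ≅ Z.

H_0 ≅ Z,  H_1 = 0,  H_2 ≅ Z.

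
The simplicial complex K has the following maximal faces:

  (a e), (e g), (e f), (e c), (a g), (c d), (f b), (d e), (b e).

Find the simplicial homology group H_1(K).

H_1 = Z^3.

We work with the vertex ordering a < b < c < d < e < f < g. The simplices of K, each written with vertices in increasing order, are:

  0-simplices (7): a, b, c, d, e, f, g
  1-simplices (9): ae, ag, be, bf, cd, ce, de, ef, eg

so the chain groups are C_0 ≅ Z^7, C_1 ≅ Z^9.

Boundary ∂_1: C_1 → C_0 maps an edge to its endpoints' difference, ∂[p,q] = q − p.
This gives a 7×9 integer matrix of rank 6; reducing to Smith normal form yields diagonal entries (1,1,1,1,1,1).

Reading off H_k = ker ∂_k / im ∂_{k+1}:

  H_1: rank ker ∂_1 − rank ∂_2 = (9 − 6) − 0 = 3, and there is no ∂_2, so H_1 ≅ Z^3.

(K is a triangulation of a wedge of 3 circles.)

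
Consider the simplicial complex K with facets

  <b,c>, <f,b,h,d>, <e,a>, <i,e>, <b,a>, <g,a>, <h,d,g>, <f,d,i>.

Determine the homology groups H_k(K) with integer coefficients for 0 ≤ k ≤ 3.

H_0 = Z,  H_1 = Z^2,  H_2 = 0,  H_3 = 0.

Fix the vertex order a < b < c < d < e < f < g < h < i and write every simplex with vertices in increasing order. Then dim K = 3 and the simplices of K are:

  0-simplices (9): a, b, c, d, e, f, g, h, i
  1-simplices (15): ab, ae, ag, bc, bd, bf, bh, df, dg, dh, di, ei, fh, fi, gh
  2-simplices (6): bdf, bdh, bfh, dfh, dfi, dgh
  3-simplices (1): bdfh

Hence C_0 ≅ Z^9, C_1 ≅ Z^15, C_2 ≅ Z^6, C_3 ≅ Z^1.

∂_1: C_1 → C_0 is given by ∂[p,q] = [q] − [p]. For instance
  ∂bf = f − b.
As a 9×15 matrix over Z this has rank 8, with invariant factors (1,1,1,1,1,1,1,1).

Boundary ∂_2: C_2 → C_1 maps a triangle to the signed sum of its edges. For instance
  ∂bdf = df − bf + bd,
  ∂dfi = fi − di + df.
This gives a 15×6 integer matrix of rank 5; reducing to Smith normal form yields diagonal entries (1,1,1,1,1).

Boundary ∂_3: C_3 → C_2 sends each 3-simplex σ to the alternating sum Σ_i (−1)^i (σ with its i-th vertex removed). For instance
  ∂bdfh = dfh − bfh + bdh − bdf.
This gives a 6×1 integer matrix of rank 1; reducing to Smith normal form yields diagonal entries (1).

Now H_k = ker ∂_k / im ∂_{k+1}, so:

  H_0: rank C_0 − rank ∂_1 = 9 − 8 = 1, and the invariant factors of ∂_1 are all 1, so H_0 ≅ Z.
  H_1: rank ker ∂_1 − rank ∂_2 = (15 − 8) − 5 = 2, and the invariant factors of ∂_2 are all 1, so H_1 ≅ Z^2.
  H_2: rank ker ∂_2 − rank ∂_3 = (6 − 5) − 1 = 0, and the invariant factors of ∂_3 are all 1, so H_2 ≅ 0.
  H_3: rank ker ∂_3 − rank ∂_4 = (1 − 1) − 0 = 0, and there is no ∂_4, so H_3 ≅ 0.

As a check, the Euler characteristic is 9 − 15 + 6 − 1 = -1, which agrees with 1 − 2 + 0 − 0 = -1.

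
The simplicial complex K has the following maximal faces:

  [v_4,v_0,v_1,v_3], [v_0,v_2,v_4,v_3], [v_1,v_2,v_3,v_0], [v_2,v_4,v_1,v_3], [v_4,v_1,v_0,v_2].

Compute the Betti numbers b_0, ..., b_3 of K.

b_0 = 1, b_1 = 0, b_2 = 0, b_3 = 1.

Order the vertices as v_0 < v_1 < v_2 < v_3 < v_4. Listing each simplex with vertices in this order, K has dimension 3 with simplices:

  0-simplices (5): [v_0], [v_1], [v_2], [v_3], [v_4]
  1-simplices (10): [v_0,v_1], [v_0,v_2], [v_0,v_3], [v_0,v_4], [v_1,v_2], [v_1,v_3], [v_1,v_4], [v_2,v_3], [v_2,v_4], [v_3,v_4]
  2-simplices (10): [v_0,v_1,v_2], [v_0,v_1,v_3], [v_0,v_1,v_4], [v_0,v_2,v_3], [v_0,v_2,v_4], [v_0,v_3,v_4], [v_1,v_2,v_3], [v_1,v_2,v_4], [v_1,v_3,v_4], [v_2,v_3,v_4]
  3-simplices (5): [v_0,v_1,v_2,v_3], [v_0,v_1,v_2,v_4], [v_0,v_1,v_3,v_4], [v_0,v_2,v_3,v_4], [v_1,v_2,v_3,v_4]

Hence C_0 ≅ Z^5, C_1 ≅ Z^10, C_2 ≅ Z^10, C_3 ≅ Z^5.

Boundary ∂_1: C_1 → C_0 maps an edge to its endpoints' difference, ∂[p,q] = q − p. For instance
  ∂[v_2,v_4] = [v_4] − [v_2].
The 5×10 boundary matrix has rank 4 and Smith normal form diag(1,1,1,1).

The boundary map ∂_2: C_2 → C_1 acts by ∂[p,q,r] = [q,r] − [p,r] + [p,q]. For instance
  ∂[v_0,v_1,v_3] = [v_1,v_3] − [v_0,v_3] + [v_0,v_1],
  ∂[v_2,v_3,v_4] = [v_3,v_4] − [v_2,v_4] + [v_2,v_3].
The resulting 10×10 matrix has rank 6, and its Smith normal form has invariant factors (1,1,1,1,1,1).

Boundary ∂_3: C_3 → C_2 sends each 3-simplex σ to the alternating sum Σ_i (−1)^i (σ with its i-th vertex removed). For instance
  ∂[v_0,v_1,v_2,v_3] = [v_1,v_2,v_3] − [v_0,v_2,v_3] + [v_0,v_1,v_3] − [v_0,v_1,v_2],
  ∂[v_1,v_2,v_3,v_4] = [v_2,v_3,v_4] − [v_1,v_3,v_4] + [v_1,v_2,v_4] − [v_1,v_2,v_3].
This gives a 10×5 integer matrix of rank 4; reducing to Smith normal form yields diagonal entries (1,1,1,1).

Reading off H_k = ker ∂_k / im ∂_{k+1}:

  H_0: rank C_0 − rank ∂_1 = 5 − 4 = 1, and the invariant factors of ∂_1 are all 1, so H_0 ≅ Z.
  H_1: rank ker ∂_1 − rank ∂_2 = (10 − 4) − 6 = 0, and the invariant factors of ∂_2 are all 1, so H_1 ≅ 0.
  H_2: rank ker ∂_2 − rank ∂_3 = (10 − 6) − 4 = 0, and the invariant factors of ∂_3 are all 1, so H_2 ≅ 0.
  H_3: rank ker ∂_3 − rank ∂_4 = (5 − 4) − 0 = 1, and there is no ∂_4, so H_3 ≅ Z.

(K is a triangulation of the 3-sphere S^3.)

Hence the Betti numbers are b_0 = 1, b_1 = 0, b_2 = 0, b_3 = 1.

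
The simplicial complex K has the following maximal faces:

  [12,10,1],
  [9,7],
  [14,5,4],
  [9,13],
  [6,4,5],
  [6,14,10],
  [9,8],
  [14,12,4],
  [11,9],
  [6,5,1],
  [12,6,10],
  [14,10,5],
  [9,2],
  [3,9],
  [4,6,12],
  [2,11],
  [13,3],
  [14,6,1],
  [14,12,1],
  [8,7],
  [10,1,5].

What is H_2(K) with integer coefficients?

H_2 = 0.

We work with the vertex ordering 1 < 2 < 3 < 4 < 5 < 6 < 7 < 8 < 9 < 10 < 11 < 12 < 13 < 14. The simplices of K, each written with vertices in increasing order, are:

  0-simplices (14): [1], [2], [3], [4], [5], [6], [7], [8], [9], [10], [11], [12], [13], [14]
  1-simplices (27): (27 of them)
  2-simplices (12): [1,5,6], [1,5,10], [1,6,14], [1,10,12], [1,12,14], [4,5,6], [4,5,14], [4,6,12], [4,12,14], [5,10,14], [6,10,12], [6,10,14]

so the chain groups are C_0 ≅ Z^14, C_1 ≅ Z^27, C_2 ≅ Z^12.

Boundary ∂_1: C_1 → C_0 sends each edge [p,q] (with p < q) to q − p.
This gives a 14×27 integer matrix of rank 12; reducing to Smith normal form yields diagonal entries (1,1,1,1,1,1,1,1,1,1,1,1).

∂_2: C_2 → C_1 acts by ∂[p,q,r] = [q,r] − [p,r] + [p,q]. For instance
  ∂[1,5,6] = [5,6] − [1,6] + [1,5],
  ∂[4,6,12] = [6,12] − [4,12] + [4,6].
The 27×12 boundary matrix has rank 12 and Smith normal form diag(1,1,1,1,1,1,1,1,1,1,1,2).

From H_k ≅ ker(∂_k) / im(∂_{k+1}) we obtain:

  H_2: rank ker ∂_2 − rank ∂_3 = (12 − 12) − 0 = 0, and there is no ∂_3, so H_2 = 0.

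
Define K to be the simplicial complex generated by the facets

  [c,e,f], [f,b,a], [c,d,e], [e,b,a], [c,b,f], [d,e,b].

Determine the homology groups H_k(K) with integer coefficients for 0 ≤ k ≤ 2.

Order the vertices as a < b < c < d < e < f. Listing each simplex with vertices in this order, K has dimension 2 with simplices:

  0-simplices (6): a, b, c, d, e, f
  1-simplices (12): ab, ae, af, bc, bd, be, bf, cd, ce, cf, de, ef
  2-simplices (6): abe, abf, bcf, bde, cde, cef

giving chain groups C_0 ≅ Z^6, C_1 ≅ Z^12, C_2 ≅ Z^6.

∂_1: C_1 → C_0 sends each edge [p,q] (with p < q) to q − p.
This gives a 6×12 integer matrix of rank 5; reducing to Smith normal form yields diagonal entries (1,1,1,1,1).

The boundary map ∂_2: C_2 → C_1 acts by ∂[p,q,r] = [q,r] − [p,r] + [p,q]. For instance
  ∂bde = de − be + bd,
  ∂bcf = cf − bf + bc.
The 12×6 boundary matrix has rank 6 and Smith normal form diag(1,1,1,1,1,1).

Computing H_k = (kernel of ∂_k) / (image of ∂_{k+1}):

  H_0: rank C_0 − rank ∂_1 = 6 − 5 = 1, and the invariant factors of ∂_1 are all 1, so H_0 = Z.
  H_1: rank ker ∂_1 − rank ∂_2 = (12 − 5) − 6 = 1, and the invariant factors of ∂_2 are all 1, so H_1 = Z.
  H_2: rank ker ∂_2 − rank ∂_3 = (6 − 6) − 0 = 0, and there is no ∂_3, so H_2 = 0.

H_0 ≅ Z,  H_1 ≅ Z,  H_2 = 0.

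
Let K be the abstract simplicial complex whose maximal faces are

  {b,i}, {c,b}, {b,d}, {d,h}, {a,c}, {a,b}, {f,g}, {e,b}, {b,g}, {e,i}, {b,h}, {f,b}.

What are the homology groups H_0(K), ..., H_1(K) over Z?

H_0 = Z,  H_1 = Z^4.

Take the total order a < b < c < d < e < f < g < h < i on the vertex set. Then K (dimension 1) consists of the simplices:

  0-simplices (9): a, b, c, d, e, f, g, h, i
  1-simplices (12): ab, ac, bc, bd, be, bf, bg, bh, bi, dh, ei, fg

so the chain groups are C_0 ≅ Z^9, C_1 ≅ Z^12.

Boundary ∂_1: C_1 → C_0 sends each edge [p,q] (with p < q) to q − p.
As a 9×12 matrix over Z this has rank 8, with invariant factors (1,1,1,1,1,1,1,1).

Reading off H_k = ker ∂_k / im ∂_{k+1}:

  H_0: rank C_0 − rank ∂_1 = 9 − 8 = 1, and the invariant factors of ∂_1 are all 1, so H_0 = Z.
  H_1: rank ker ∂_1 − rank ∂_2 = (12 − 8) − 0 = 4, and there is no ∂_2, so H_1 = Z^4.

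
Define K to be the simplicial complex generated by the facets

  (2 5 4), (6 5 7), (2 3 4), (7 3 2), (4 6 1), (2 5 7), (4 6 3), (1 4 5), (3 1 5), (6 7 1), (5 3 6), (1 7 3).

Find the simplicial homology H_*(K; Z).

Take the total order 1 < 2 < 3 < 4 < 5 < 6 < 7 on the vertex set. Then K (dimension 2) consists of the simplices:

  0-simplices (7): [1], [2], [3], [4], [5], [6], [7]
  1-simplices (18): [1,3], [1,4], [1,5], [1,6], [1,7], [2,3], [2,4], [2,5], [2,7], [3,4], [3,5], [3,6], [3,7], [4,5], [4,6], [5,6], [5,7], [6,7]
  2-simplices (12): [1,3,5], [1,3,7], [1,4,5], [1,4,6], [1,6,7], [2,3,4], [2,3,7], [2,4,5], [2,5,7], [3,4,6], [3,5,6], [5,6,7]

giving chain groups C_0 ≅ Z^7, C_1 ≅ Z^18, C_2 ≅ Z^12.

Boundary ∂_1: C_1 → C_0 sends each edge [p,q] (with p < q) to q − p.
This gives a 7×18 integer matrix of rank 6; reducing to Smith normal form yields diagonal entries (1,1,1,1,1,1).

The boundary map ∂_2: C_2 → C_1 acts by ∂[p,q,r] = [q,r] − [p,r] + [p,q]. For instance
  ∂[1,4,6] = [4,6] − [1,6] + [1,4],
  ∂[3,5,6] = [5,6] − [3,6] + [3,5].
This gives a 18×12 integer matrix of rank 12; reducing to Smith normal form yields diagonal entries (1,1,1,1,1,1,1,1,1,1,1,2).

From H_k ≅ ker(∂_k) / im(∂_{k+1}) we obtain:

  H_0: rank C_0 − rank ∂_1 = 7 − 6 = 1, and the invariant factors of ∂_1 are all 1, so H_0 ≅ Z.
  H_1: rank ker ∂_1 − rank ∂_2 = (18 − 6) − 12 = 0, and ∂_2 has invariant factor 2 > 1, so H_1 ≅ Z/2.
  H_2: rank ker ∂_2 − rank ∂_3 = (12 − 12) − 0 = 0, and there is no ∂_3, so H_2 ≅ 0.

(K is a triangulation of the real projective plane RP^2.)

H_0 = Z,  H_1 = Z/2,  H_2 = 0.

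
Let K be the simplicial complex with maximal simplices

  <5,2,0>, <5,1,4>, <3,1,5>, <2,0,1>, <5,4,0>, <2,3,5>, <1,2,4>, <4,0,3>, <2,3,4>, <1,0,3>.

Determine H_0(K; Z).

K has 6 vertices, 15 edges, 10 triangles.
rank ∂_0 = 0, rank ∂_1 = 5 ⇒ b_0 = 6 − 0 − 5 = 1; all invariant factors of ∂_1 are 1 so no torsion. So H_0 = Z.

H_0 = Z.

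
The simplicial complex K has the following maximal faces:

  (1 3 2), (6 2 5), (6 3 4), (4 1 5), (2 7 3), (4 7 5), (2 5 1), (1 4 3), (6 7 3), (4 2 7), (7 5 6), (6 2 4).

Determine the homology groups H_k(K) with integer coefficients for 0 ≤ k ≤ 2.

Take the total order 1 < 2 < 3 < 4 < 5 < 6 < 7 on the vertex set. Then K (dimension 2) consists of the simplices:

  0-simplices (7): [1], [2], [3], [4], [5], [6], [7]
  1-simplices (18): [1,2], [1,3], [1,4], [1,5], [2,3], [2,4], [2,5], [2,6], [2,7], [3,4], [3,6], [3,7], [4,5], [4,6], [4,7], [5,6], [5,7], [6,7]
  2-simplices (12): [1,2,3], [1,2,5], [1,3,4], [1,4,5], [2,3,7], [2,4,6], [2,4,7], [2,5,6], [3,4,6], [3,6,7], [4,5,7], [5,6,7]

Hence C_0 ≅ Z^7, C_1 ≅ Z^18, C_2 ≅ Z^12.

∂_1: C_1 → C_0 is given by ∂[p,q] = [q] − [p].
This gives a 7×18 integer matrix of rank 6; reducing to Smith normal form yields diagonal entries (1,1,1,1,1,1).

∂_2: C_2 → C_1 maps a triangle to the signed sum of its edges. For instance
  ∂[2,4,6] = [4,6] − [2,6] + [2,4],
  ∂[3,4,6] = [4,6] − [3,6] + [3,4].
As a 18×12 matrix over Z this has rank 12, with invariant factors (1,1,1,1,1,1,1,1,1,1,1,2).

From H_k ≅ ker(∂_k) / im(∂_{k+1}) we obtain:

  H_0: rank C_0 − rank ∂_1 = 7 − 6 = 1, and the invariant factors of ∂_1 are all 1, so H_0 ≅ Z.
  H_1: rank ker ∂_1 − rank ∂_2 = (18 − 6) − 12 = 0, and ∂_2 has invariant factor 2 > 1, so H_1 ≅ Z/2.
  H_2: rank ker ∂_2 − rank ∂_3 = (12 − 12) − 0 = 0, and there is no ∂_3, so H_2 ≅ 0.

(K is a triangulation of the real projective plane RP^2.)

H_0 ≅ Z,  H_1 ≅ Z/2,  H_2 = 0.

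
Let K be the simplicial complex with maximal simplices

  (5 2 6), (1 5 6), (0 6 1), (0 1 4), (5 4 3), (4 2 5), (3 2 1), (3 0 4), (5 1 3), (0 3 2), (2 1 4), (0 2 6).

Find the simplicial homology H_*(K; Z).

Order the vertices as 0 < 1 < 2 < 3 < 4 < 5 < 6. Listing each simplex with vertices in this order, K has dimension 2 with simplices:

  0-simplices (7): [0], [1], [2], [3], [4], [5], [6]
  1-simplices (18): [0,1], [0,2], [0,3], [0,4], [0,6], [1,2], [1,3], [1,4], [1,5], [1,6], [2,3], [2,4], [2,5], [2,6], [3,4], [3,5], [4,5], [5,6]
  2-simplices (12): [0,1,4], [0,1,6], [0,2,3], [0,2,6], [0,3,4], [1,2,3], [1,2,4], [1,3,5], [1,5,6], [2,4,5], [2,5,6], [3,4,5]

Hence C_0 ≅ Z^7, C_1 ≅ Z^18, C_2 ≅ Z^12.

∂_1: C_1 → C_0 is given by ∂[p,q] = [q] − [p]. For instance
  ∂[3,4] = [4] − [3].
This gives a 7×18 integer matrix of rank 6; reducing to Smith normal form yields diagonal entries (1,1,1,1,1,1).

The boundary map ∂_2: C_2 → C_1 sends each 2-simplex [p,q,r] to [q,r] − [p,r] + [p,q]. For instance
  ∂[3,4,5] = [4,5] − [3,5] + [3,4],
  ∂[2,4,5] = [4,5] − [2,5] + [2,4].
This gives a 18×12 integer matrix of rank 12; reducing to Smith normal form yields diagonal entries (1,1,1,1,1,1,1,1,1,1,1,2).

Now H_k = ker ∂_k / im ∂_{k+1}, so:

  H_0: rank C_0 − rank ∂_1 = 7 − 6 = 1, and the invariant factors of ∂_1 are all 1, so H_0 ≅ Z.
  H_1: rank ker ∂_1 − rank ∂_2 = (18 − 6) − 12 = 0, and ∂_2 has invariant factor 2 > 1, so H_1 ≅ Z/2.
  H_2: rank ker ∂_2 − rank ∂_3 = (12 − 12) − 0 = 0, and there is no ∂_3, so H_2 ≅ 0.

As a check, the Euler characteristic is 7 − 18 + 12 = 1, which agrees with 1 − 0 + 0 = 1.
(K is a triangulation of the real projective plane RP^2.)

H_0 ≅ Z,  H_1 ≅ Z/2,  H_2 = 0.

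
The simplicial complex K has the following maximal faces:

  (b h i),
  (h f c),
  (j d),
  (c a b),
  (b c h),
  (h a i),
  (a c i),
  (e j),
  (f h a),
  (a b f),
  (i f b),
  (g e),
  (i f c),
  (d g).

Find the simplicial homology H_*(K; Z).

Take the total order a < b < c < d < e < f < g < h < i < j on the vertex set. Then K (dimension 2) consists of the simplices:

  0-simplices (10): a, b, c, d, e, f, g, h, i, j
  1-simplices (19): ab, ac, af, ah, ai, bc, bf, bh, bi, cf, ch, ci, dg, dj, eg, ej, fh, fi, hi
  2-simplices (10): abc, abf, aci, afh, ahi, bch, bfi, bhi, cfh, cfi

giving chain groups C_0 ≅ Z^10, C_1 ≅ Z^19, C_2 ≅ Z^10.

The boundary map ∂_1: C_1 → C_0 sends each edge [p,q] (with p < q) to q − p.
As a 10×19 matrix over Z this has rank 8, with invariant factors (1,1,1,1,1,1,1,1).

∂_2: C_2 → C_1 maps a triangle to the signed sum of its edges. For instance
  ∂bch = ch − bh + bc,
  ∂bfi = fi − bi + bf.
The 19×10 boundary matrix has rank 10 and Smith normal form diag(1,1,1,1,1,1,1,1,1,2).

Now H_k = ker ∂_k / im ∂_{k+1}, so:

  H_0: rank C_0 − rank ∂_1 = 10 − 8 = 2, and the invariant factors of ∂_1 are all 1, so H_0 = Z^2.
  H_1: rank ker ∂_1 − rank ∂_2 = (19 − 8) − 10 = 1, and ∂_2 has invariant factor 2 > 1, so H_1 = Z ⊕ Z/2.
  H_2: rank ker ∂_2 − rank ∂_3 = (10 − 10) − 0 = 0, and there is no ∂_3, so H_2 = 0.

(K is a triangulation of the disjoint union of the circle S^1 and the real projective plane RP^2.)

H_0 = Z^2,  H_1 = Z ⊕ Z/2,  H_2 = 0.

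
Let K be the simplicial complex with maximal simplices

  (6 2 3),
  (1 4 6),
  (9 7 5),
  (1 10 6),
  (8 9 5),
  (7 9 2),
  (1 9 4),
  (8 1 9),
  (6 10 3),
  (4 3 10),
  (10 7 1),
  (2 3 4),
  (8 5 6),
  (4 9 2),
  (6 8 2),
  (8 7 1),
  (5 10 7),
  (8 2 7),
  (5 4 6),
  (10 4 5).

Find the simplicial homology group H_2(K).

Fix the vertex order 1 < 2 < 3 < 4 < 5 < 6 < 7 < 8 < 9 < 10 and write every simplex with vertices in increasing order. Then dim K = 2 and the simplices of K are:

  0-simplices (10): [1], [2], [3], [4], [5], [6], [7], [8], [9], [10]
  1-simplices (30): (30 of them)
  2-simplices (20): (20 of them)

so the chain groups are C_0 ≅ Z^10, C_1 ≅ Z^30, C_2 ≅ Z^20.

Boundary ∂_1: C_1 → C_0 sends each edge [p,q] (with p < q) to q − p.
As a 10×30 matrix over Z this has rank 9, with invariant factors (1,1,1,1,1,1,1,1,1).

∂_2: C_2 → C_1 acts by ∂[p,q,r] = [q,r] − [p,r] + [p,q]. For instance
  ∂[5,6,8] = [6,8] − [5,8] + [5,6],
  ∂[1,4,9] = [4,9] − [1,9] + [1,4].
The resulting 30×20 matrix has rank 20, and its Smith normal form has invariant factors (1,1,1,1,1,1,1,1,1,1,1,1,1,1,1,1,1,1,1,2).

From H_k ≅ ker(∂_k) / im(∂_{k+1}) we obtain:

  H_2: rank ker ∂_2 − rank ∂_3 = (20 − 20) − 0 = 0, and there is no ∂_3, so H_2 = 0.

H_2 ≅ 0.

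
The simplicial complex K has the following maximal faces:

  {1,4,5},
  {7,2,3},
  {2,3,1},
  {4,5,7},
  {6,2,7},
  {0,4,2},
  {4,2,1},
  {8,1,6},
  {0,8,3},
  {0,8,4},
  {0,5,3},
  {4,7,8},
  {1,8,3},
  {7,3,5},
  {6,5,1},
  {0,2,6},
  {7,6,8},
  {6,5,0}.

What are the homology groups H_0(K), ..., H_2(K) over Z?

H_0 ≅ Z,  H_1 ≅ Z^2,  H_2 ≅ Z.

Fix the vertex order 0 < 1 < 2 < 3 < 4 < 5 < 6 < 7 < 8 and write every simplex with vertices in increasing order. Then dim K = 2 and the simplices of K are:

  0-simplices (9): [0], [1], [2], [3], [4], [5], [6], [7], [8]
  1-simplices (27): (27 of them)
  2-simplices (18): [0,2,4], [0,2,6], [0,3,5], [0,3,8], [0,4,8], [0,5,6], [1,2,3], [1,2,4], [1,3,8], [1,4,5], [1,5,6], [1,6,8], [2,3,7], [2,6,7], [3,5,7], [4,5,7], [4,7,8], [6,7,8]

giving chain groups C_0 ≅ Z^9, C_1 ≅ Z^27, C_2 ≅ Z^18.

∂_1: C_1 → C_0 sends each edge [p,q] (with p < q) to q − p.
As a 9×27 matrix over Z this has rank 8, with invariant factors (1,1,1,1,1,1,1,1).

∂_2: C_2 → C_1 acts by ∂[p,q,r] = [q,r] − [p,r] + [p,q]. For instance
  ∂[1,2,3] = [2,3] − [1,3] + [1,2],
  ∂[2,6,7] = [6,7] − [2,7] + [2,6].
The 27×18 boundary matrix has rank 17 and Smith normal form diag(1,1,1,1,1,1,1,1,1,1,1,1,1,1,1,1,1).

From H_k ≅ ker(∂_k) / im(∂_{k+1}) we obtain:

  H_0: rank C_0 − rank ∂_1 = 9 − 8 = 1, and the invariant factors of ∂_1 are all 1, so H_0 ≅ Z.
  H_1: rank ker ∂_1 − rank ∂_2 = (27 − 8) − 17 = 2, and the invariant factors of ∂_2 are all 1, so H_1 ≅ Z^2.
  H_2: rank ker ∂_2 − rank ∂_3 = (18 − 17) − 0 = 1, and there is no ∂_3, so H_2 ≅ Z.

As a check, the Euler characteristic is 9 − 27 + 18 = 0, which agrees with 1 − 2 + 1 = 0.
(K is a triangulation of the torus T^2.)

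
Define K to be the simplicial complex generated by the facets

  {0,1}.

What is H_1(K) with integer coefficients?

H_1 = 0.

We work with the vertex ordering 0 < 1. The simplices of K, each written with vertices in increasing order, are:

  0-simplices (2): [0], [1]
  1-simplices (1): [0,1]

so the chain groups are C_0 ≅ Z^2, C_1 ≅ Z^1.

∂_1: C_1 → C_0 is given by ∂[p,q] = [q] − [p].
As a 2×1 matrix over Z this has rank 1, with invariant factors (1).

Now H_k = ker ∂_k / im ∂_{k+1}, so:

  H_1: rank ker ∂_1 − rank ∂_2 = (1 − 1) − 0 = 0, and there is no ∂_2, so H_1 = 0.

(K is a triangulation of the 1-simplex.)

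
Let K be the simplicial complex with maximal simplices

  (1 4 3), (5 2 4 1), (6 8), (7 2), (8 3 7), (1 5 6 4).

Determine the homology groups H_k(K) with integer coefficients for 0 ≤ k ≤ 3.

Fix the vertex order 1 < 2 < 3 < 4 < 5 < 6 < 7 < 8 and write every simplex with vertices in increasing order. Then dim K = 3 and the simplices of K are:

  0-simplices (8): [1], [2], [3], [4], [5], [6], [7], [8]
  1-simplices (16): [1,2], [1,3], [1,4], [1,5], [1,6], [2,4], [2,5], [2,7], [3,4], [3,7], [3,8], [4,5], [4,6], [5,6], [6,8], [7,8]
  2-simplices (9): [1,2,4], [1,2,5], [1,3,4], [1,4,5], [1,4,6], [1,5,6], [2,4,5], [3,7,8], [4,5,6]
  3-simplices (2): [1,2,4,5], [1,4,5,6]

giving chain groups C_0 ≅ Z^8, C_1 ≅ Z^16, C_2 ≅ Z^9, C_3 ≅ Z^2.

The boundary map ∂_1: C_1 → C_0 sends each edge [p,q] (with p < q) to q − p.
The 8×16 boundary matrix has rank 7 and Smith normal form diag(1,1,1,1,1,1,1).

∂_2: C_2 → C_1 maps a triangle to the signed sum of its edges. For instance
  ∂[2,4,5] = [4,5] − [2,5] + [2,4],
  ∂[3,7,8] = [7,8] − [3,8] + [3,7].
The 16×9 boundary matrix has rank 7 and Smith normal form diag(1,1,1,1,1,1,1).

∂_3: C_3 → C_2 sends each 3-simplex σ to the alternating sum Σ_i (−1)^i (σ with its i-th vertex removed). For instance
  ∂[1,4,5,6] = [4,5,6] − [1,5,6] + [1,4,6] − [1,4,5],
  ∂[1,2,4,5] = [2,4,5] − [1,4,5] + [1,2,5] − [1,2,4].
The 9×2 boundary matrix has rank 2 and Smith normal form diag(1,1).

Reading off H_k = ker ∂_k / im ∂_{k+1}:

  H_0: rank C_0 − rank ∂_1 = 8 − 7 = 1, and the invariant factors of ∂_1 are all 1, so H_0 = Z.
  H_1: rank ker ∂_1 − rank ∂_2 = (16 − 7) − 7 = 2, and the invariant factors of ∂_2 are all 1, so H_1 = Z^2.
  H_2: rank ker ∂_2 − rank ∂_3 = (9 − 7) − 2 = 0, and the invariant factors of ∂_3 are all 1, so H_2 = 0.
  H_3: rank ker ∂_3 − rank ∂_4 = (2 − 2) − 0 = 0, and there is no ∂_4, so H_3 = 0.

H_0 = Z,  H_1 = Z^2,  H_2 = 0,  H_3 = 0.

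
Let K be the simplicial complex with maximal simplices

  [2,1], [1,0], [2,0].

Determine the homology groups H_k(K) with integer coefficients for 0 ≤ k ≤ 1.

Fix the vertex order 0 < 1 < 2 and write every simplex with vertices in increasing order. Then dim K = 1 and the simplices of K are:

  0-simplices (3): [0], [1], [2]
  1-simplices (3): [0,1], [0,2], [1,2]

Hence C_0 ≅ Z^3, C_1 ≅ Z^3.

∂_1: C_1 → C_0 sends each edge [p,q] (with p < q) to q − p.
The 3×3 boundary matrix has rank 2 and Smith normal form diag(1,1).

Now H_k = ker ∂_k / im ∂_{k+1}, so:

  H_0: rank C_0 − rank ∂_1 = 3 − 2 = 1, and the invariant factors of ∂_1 are all 1, so H_0 ≅ Z.
  H_1: rank ker ∂_1 − rank ∂_2 = (3 − 2) − 0 = 1, and there is no ∂_2, so H_1 ≅ Z.

As a check, the Euler characteristic is 3 − 3 = 0, which agrees with 1 − 1 = 0.
(K is a triangulation of the circle S^1.)

H_0 = Z,  H_1 = Z.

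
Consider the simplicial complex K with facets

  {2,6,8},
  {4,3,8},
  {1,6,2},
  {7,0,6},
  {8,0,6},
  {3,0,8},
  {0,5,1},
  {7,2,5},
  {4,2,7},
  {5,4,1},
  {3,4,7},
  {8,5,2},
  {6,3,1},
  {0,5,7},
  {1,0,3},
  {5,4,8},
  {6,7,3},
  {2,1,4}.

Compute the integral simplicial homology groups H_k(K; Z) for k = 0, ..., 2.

H_0 = Z,  H_1 = Z ⊕ Z/2Z,  H_2 = 0.

Fix the vertex order 0 < 1 < 2 < 3 < 4 < 5 < 6 < 7 < 8 and write every simplex with vertices in increasing order. Then dim K = 2 and the simplices of K are:

  0-simplices (9): [0], [1], [2], [3], [4], [5], [6], [7], [8]
  1-simplices (27): (27 of them)
  2-simplices (18): [0,1,3], [0,1,5], [0,3,8], [0,5,7], [0,6,7], [0,6,8], [1,2,4], [1,2,6], [1,3,6], [1,4,5], [2,4,7], [2,5,7], [2,5,8], [2,6,8], [3,4,7], [3,4,8], [3,6,7], [4,5,8]

so the chain groups are C_0 ≅ Z^9, C_1 ≅ Z^27, C_2 ≅ Z^18.

The boundary map ∂_1: C_1 → C_0 is given by ∂[p,q] = [q] − [p].
This gives a 9×27 integer matrix of rank 8; reducing to Smith normal form yields diagonal entries (1,1,1,1,1,1,1,1).

Boundary ∂_2: C_2 → C_1 acts by ∂[p,q,r] = [q,r] − [p,r] + [p,q]. For instance
  ∂[4,5,8] = [5,8] − [4,8] + [4,5],
  ∂[3,4,8] = [4,8] − [3,8] + [3,4].
This gives a 27×18 integer matrix of rank 18; reducing to Smith normal form yields diagonal entries (1,1,1,1,1,1,1,1,1,1,1,1,1,1,1,1,1,2).

Now H_k = ker ∂_k / im ∂_{k+1}, so:

  H_0: rank C_0 − rank ∂_1 = 9 − 8 = 1, and the invariant factors of ∂_1 are all 1, so H_0 = Z.
  H_1: rank ker ∂_1 − rank ∂_2 = (27 − 8) − 18 = 1, and ∂_2 has invariant factor 2 > 1, so H_1 = Z ⊕ Z/2Z.
  H_2: rank ker ∂_2 − rank ∂_3 = (18 − 18) − 0 = 0, and there is no ∂_3, so H_2 = 0.

As a check, the Euler characteristic is 9 − 27 + 18 = 0, which agrees with 1 − 1 + 0 = 0.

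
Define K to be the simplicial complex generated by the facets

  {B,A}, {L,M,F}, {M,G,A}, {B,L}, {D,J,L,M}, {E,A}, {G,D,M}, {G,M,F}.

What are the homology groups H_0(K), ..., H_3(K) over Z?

H_0 ≅ Z,  H_1 ≅ Z,  H_2 = 0,  H_3 = 0.

We work with the vertex ordering A < B < D < E < F < G < J < L < M. The simplices of K, each written with vertices in increasing order, are:

  0-simplices (9): A, B, D, E, F, G, J, L, M
  1-simplices (16): AB, AE, AG, AM, BL, DG, DJ, DL, DM, FG, FL, FM, GM, JL, JM, LM
  2-simplices (8): AGM, DGM, DJL, DJM, DLM, FGM, FLM, JLM
  3-simplices (1): DJLM

so the chain groups are C_0 ≅ Z^9, C_1 ≅ Z^16, C_2 ≅ Z^8, C_3 ≅ Z^1.

Boundary ∂_1: C_1 → C_0 maps an edge to its endpoints' difference, ∂[p,q] = q − p. For instance
  ∂FM = M − F.
The resulting 9×16 matrix has rank 8, and its Smith normal form has invariant factors (1,1,1,1,1,1,1,1).

The boundary map ∂_2: C_2 → C_1 sends each 2-simplex [p,q,r] to [q,r] − [p,r] + [p,q]. For instance
  ∂DJM = JM − DM + DJ,
  ∂JLM = LM − JM + JL.
As a 16×8 matrix over Z this has rank 7, with invariant factors (1,1,1,1,1,1,1).

Boundary ∂_3: C_3 → C_2 sends each 3-simplex σ to the alternating sum Σ_i (−1)^i (σ with its i-th vertex removed). For instance
  ∂DJLM = JLM − DLM + DJM − DJL.
The resulting 8×1 matrix has rank 1, and its Smith normal form has invariant factors (1).

From H_k ≅ ker(∂_k) / im(∂_{k+1}) we obtain:

  H_0: rank C_0 − rank ∂_1 = 9 − 8 = 1, and the invariant factors of ∂_1 are all 1, so H_0 = Z.
  H_1: rank ker ∂_1 − rank ∂_2 = (16 − 8) − 7 = 1, and the invariant factors of ∂_2 are all 1, so H_1 = Z.
  H_2: rank ker ∂_2 − rank ∂_3 = (8 − 7) − 1 = 0, and the invariant factors of ∂_3 are all 1, so H_2 = 0.
  H_3: rank ker ∂_3 − rank ∂_4 = (1 − 1) − 0 = 0, and there is no ∂_4, so H_3 = 0.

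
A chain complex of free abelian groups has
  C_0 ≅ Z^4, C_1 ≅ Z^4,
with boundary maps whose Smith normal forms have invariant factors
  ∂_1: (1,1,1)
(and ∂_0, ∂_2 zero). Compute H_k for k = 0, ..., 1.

H_0 ≅ Z,  H_1 ≅ Z.

H_0: b_0 = 4 − 0 − 3 = 1; torsion from ∂_1 factors > 1: none. So H_0 ≅ Z.
H_1: b_1 = 4 − 3 − 0 = 1; torsion from ∂_2 factors > 1: none. So H_1 ≅ Z.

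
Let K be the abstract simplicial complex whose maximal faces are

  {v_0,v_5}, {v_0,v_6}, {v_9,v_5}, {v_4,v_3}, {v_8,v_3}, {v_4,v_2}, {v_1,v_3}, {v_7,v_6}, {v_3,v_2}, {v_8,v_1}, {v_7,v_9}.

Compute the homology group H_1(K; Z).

H_1 ≅ Z^3.

K has 10 vertices, 11 edges.
rank ∂_1 = 8, rank ∂_2 = 0 ⇒ b_1 = 11 − 8 − 0 = 3. So H_1 ≅ Z^3.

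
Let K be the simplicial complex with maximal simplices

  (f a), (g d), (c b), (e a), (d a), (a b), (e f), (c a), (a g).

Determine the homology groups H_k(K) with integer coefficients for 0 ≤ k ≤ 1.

H_0 = Z,  H_1 = Z^3.

Order the vertices as a < b < c < d < e < f < g. Listing each simplex with vertices in this order, K has dimension 1 with simplices:

  0-simplices (7): a, b, c, d, e, f, g
  1-simplices (9): ab, ac, ad, ae, af, ag, bc, dg, ef

so the chain groups are C_0 ≅ Z^7, C_1 ≅ Z^9.

∂_1: C_1 → C_0 maps an edge to its endpoints' difference, ∂[p,q] = q − p. For instance
  ∂ag = g − a.
The 7×9 boundary matrix has rank 6 and Smith normal form diag(1,1,1,1,1,1).

From H_k ≅ ker(∂_k) / im(∂_{k+1}) we obtain:

  H_0: rank C_0 − rank ∂_1 = 7 − 6 = 1, and the invariant factors of ∂_1 are all 1, so H_0 ≅ Z.
  H_1: rank ker ∂_1 − rank ∂_2 = (9 − 6) − 0 = 3, and there is no ∂_2, so H_1 ≅ Z^3.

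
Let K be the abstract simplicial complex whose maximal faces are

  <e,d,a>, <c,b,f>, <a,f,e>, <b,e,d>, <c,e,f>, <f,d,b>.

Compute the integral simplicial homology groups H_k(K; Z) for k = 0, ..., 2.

Fix the vertex order a < b < c < d < e < f and write every simplex with vertices in increasing order. Then dim K = 2 and the simplices of K are:

  0-simplices (6): a, b, c, d, e, f
  1-simplices (12): ad, ae, af, bc, bd, be, bf, ce, cf, de, df, ef
  2-simplices (6): ade, aef, bcf, bde, bdf, cef

so the chain groups are C_0 ≅ Z^6, C_1 ≅ Z^12, C_2 ≅ Z^6.

Boundary ∂_1: C_1 → C_0 sends each edge [p,q] (with p < q) to q − p. For instance
  ∂ef = f − e.
The resulting 6×12 matrix has rank 5, and its Smith normal form has invariant factors (1,1,1,1,1).

∂_2: C_2 → C_1 acts by ∂[p,q,r] = [q,r] − [p,r] + [p,q]. For instance
  ∂bcf = cf − bf + bc,
  ∂bdf = df − bf + bd.
The resulting 12×6 matrix has rank 6, and its Smith normal form has invariant factors (1,1,1,1,1,1).

Computing H_k = (kernel of ∂_k) / (image of ∂_{k+1}):

  H_0: rank C_0 − rank ∂_1 = 6 − 5 = 1, and the invariant factors of ∂_1 are all 1, so H_0 ≅ Z.
  H_1: rank ker ∂_1 − rank ∂_2 = (12 − 5) − 6 = 1, and the invariant factors of ∂_2 are all 1, so H_1 ≅ Z.
  H_2: rank ker ∂_2 − rank ∂_3 = (6 − 6) − 0 = 0, and there is no ∂_3, so H_2 ≅ 0.

As a check, the Euler characteristic is 6 − 12 + 6 = 0, which agrees with 1 − 1 + 0 = 0.

H_0 ≅ Z,  H_1 ≅ Z,  H_2 = 0.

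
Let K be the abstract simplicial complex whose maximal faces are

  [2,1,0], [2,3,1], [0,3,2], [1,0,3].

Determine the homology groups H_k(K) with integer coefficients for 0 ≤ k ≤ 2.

Fix the vertex order 0 < 1 < 2 < 3 and write every simplex with vertices in increasing order. Then dim K = 2 and the simplices of K are:

  0-simplices (4): [0], [1], [2], [3]
  1-simplices (6): [0,1], [0,2], [0,3], [1,2], [1,3], [2,3]
  2-simplices (4): [0,1,2], [0,1,3], [0,2,3], [1,2,3]

giving chain groups C_0 ≅ Z^4, C_1 ≅ Z^6, C_2 ≅ Z^4.

∂_1: C_1 → C_0 is given by ∂[p,q] = [q] − [p]. For instance
  ∂[0,2] = [2] − [0].
This gives a 4×6 integer matrix of rank 3; reducing to Smith normal form yields diagonal entries (1,1,1).

∂_2: C_2 → C_1 acts by ∂[p,q,r] = [q,r] − [p,r] + [p,q]. For instance
  ∂[0,1,3] = [1,3] − [0,3] + [0,1],
  ∂[0,2,3] = [2,3] − [0,3] + [0,2].
This gives a 6×4 integer matrix of rank 3; reducing to Smith normal form yields diagonal entries (1,1,1).

Reading off H_k = ker ∂_k / im ∂_{k+1}:

  H_0: rank C_0 − rank ∂_1 = 4 − 3 = 1, and the invariant factors of ∂_1 are all 1, so H_0 = Z.
  H_1: rank ker ∂_1 − rank ∂_2 = (6 − 3) − 3 = 0, and the invariant factors of ∂_2 are all 1, so H_1 = 0.
  H_2: rank ker ∂_2 − rank ∂_3 = (4 − 3) − 0 = 1, and there is no ∂_3, so H_2 = Z.

As a check, the Euler characteristic is 4 − 6 + 4 = 2, which agrees with 1 − 0 + 1 = 2.

H_0 ≅ Z,  H_1 = 0,  H_2 ≅ Z.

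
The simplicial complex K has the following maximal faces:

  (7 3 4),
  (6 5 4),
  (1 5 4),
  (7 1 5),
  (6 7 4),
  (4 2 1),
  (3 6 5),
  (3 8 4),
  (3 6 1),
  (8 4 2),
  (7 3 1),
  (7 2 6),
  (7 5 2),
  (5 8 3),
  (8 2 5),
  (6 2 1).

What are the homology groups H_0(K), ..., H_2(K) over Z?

H_0 ≅ Z,  H_1 ≅ Z^2,  H_2 ≅ Z.

K has 8 vertices, 24 edges, 16 triangles.
rank ∂_0 = 0, rank ∂_1 = 7 ⇒ b_0 = 8 − 0 − 7 = 1; all invariant factors of ∂_1 are 1 so no torsion. So H_0 = Z.
rank ∂_1 = 7, rank ∂_2 = 15 ⇒ b_1 = 24 − 7 − 15 = 2; all invariant factors of ∂_2 are 1 so no torsion. So H_1 = Z^2.
rank ∂_2 = 15, rank ∂_3 = 0 ⇒ b_2 = 16 − 15 − 0 = 1. So H_2 = Z.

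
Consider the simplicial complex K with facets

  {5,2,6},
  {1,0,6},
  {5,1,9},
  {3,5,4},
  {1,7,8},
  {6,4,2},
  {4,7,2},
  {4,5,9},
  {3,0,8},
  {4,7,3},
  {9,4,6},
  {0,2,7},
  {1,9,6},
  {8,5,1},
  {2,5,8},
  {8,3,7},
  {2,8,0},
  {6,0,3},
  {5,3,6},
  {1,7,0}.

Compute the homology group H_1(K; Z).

H_1 = Z ⊕ Z/2.

Order the vertices as 0 < 1 < 2 < 3 < 4 < 5 < 6 < 7 < 8 < 9. Listing each simplex with vertices in this order, K has dimension 2 with simplices:

  0-simplices (10): [0], [1], [2], [3], [4], [5], [6], [7], [8], [9]
  1-simplices (30): (30 of them)
  2-simplices (20): (20 of them)

Hence C_0 ≅ Z^10, C_1 ≅ Z^30, C_2 ≅ Z^20.

∂_1: C_1 → C_0 sends each edge [p,q] (with p < q) to q − p. For instance
  ∂[2,6] = [6] − [2].
The 10×30 boundary matrix has rank 9 and Smith normal form diag(1,1,1,1,1,1,1,1,1).

Boundary ∂_2: C_2 → C_1 sends each 2-simplex [p,q,r] to [q,r] − [p,r] + [p,q]. For instance
  ∂[3,7,8] = [7,8] − [3,8] + [3,7],
  ∂[3,5,6] = [5,6] − [3,6] + [3,5].
The resulting 30×20 matrix has rank 20, and its Smith normal form has invariant factors (1,1,1,1,1,1,1,1,1,1,1,1,1,1,1,1,1,1,1,2).

From H_k ≅ ker(∂_k) / im(∂_{k+1}) we obtain:

  H_1: rank ker ∂_1 − rank ∂_2 = (30 − 9) − 20 = 1, and ∂_2 has invariant factor 2 > 1, so H_1 = Z ⊕ Z/2.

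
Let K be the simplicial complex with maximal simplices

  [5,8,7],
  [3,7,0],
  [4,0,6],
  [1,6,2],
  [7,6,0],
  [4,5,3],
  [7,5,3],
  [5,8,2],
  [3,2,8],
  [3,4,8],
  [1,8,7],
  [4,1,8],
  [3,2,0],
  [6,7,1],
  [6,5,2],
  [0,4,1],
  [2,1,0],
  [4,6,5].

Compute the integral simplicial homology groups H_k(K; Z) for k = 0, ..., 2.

We work with the vertex ordering 0 < 1 < 2 < 3 < 4 < 5 < 6 < 7 < 8. The simplices of K, each written with vertices in increasing order, are:

  0-simplices (9): [0], [1], [2], [3], [4], [5], [6], [7], [8]
  1-simplices (27): (27 of them)
  2-simplices (18): [0,1,2], [0,1,4], [0,2,3], [0,3,7], [0,4,6], [0,6,7], [1,2,6], [1,4,8], [1,6,7], [1,7,8], [2,3,8], [2,5,6], [2,5,8], [3,4,5], [3,4,8], [3,5,7], [4,5,6], [5,7,8]

so the chain groups are C_0 ≅ Z^9, C_1 ≅ Z^27, C_2 ≅ Z^18.

Boundary ∂_1: C_1 → C_0 maps an edge to its endpoints' difference, ∂[p,q] = q − p. For instance
  ∂[1,7] = [7] − [1].
This gives a 9×27 integer matrix of rank 8; reducing to Smith normal form yields diagonal entries (1,1,1,1,1,1,1,1).

Boundary ∂_2: C_2 → C_1 sends each 2-simplex [p,q,r] to [q,r] − [p,r] + [p,q]. For instance
  ∂[1,7,8] = [7,8] − [1,8] + [1,7],
  ∂[5,7,8] = [7,8] − [5,8] + [5,7].
As a 27×18 matrix over Z this has rank 18, with invariant factors (1,1,1,1,1,1,1,1,1,1,1,1,1,1,1,1,1,2).

From H_k ≅ ker(∂_k) / im(∂_{k+1}) we obtain:

  H_0: rank C_0 − rank ∂_1 = 9 − 8 = 1, and the invariant factors of ∂_1 are all 1, so H_0 ≅ Z.
  H_1: rank ker ∂_1 − rank ∂_2 = (27 − 8) − 18 = 1, and ∂_2 has invariant factor 2 > 1, so H_1 ≅ Z ⊕ Z/2Z.
  H_2: rank ker ∂_2 − rank ∂_3 = (18 − 18) − 0 = 0, and there is no ∂_3, so H_2 ≅ 0.

H_0 ≅ Z,  H_1 ≅ Z ⊕ Z/2Z,  H_2 = 0.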